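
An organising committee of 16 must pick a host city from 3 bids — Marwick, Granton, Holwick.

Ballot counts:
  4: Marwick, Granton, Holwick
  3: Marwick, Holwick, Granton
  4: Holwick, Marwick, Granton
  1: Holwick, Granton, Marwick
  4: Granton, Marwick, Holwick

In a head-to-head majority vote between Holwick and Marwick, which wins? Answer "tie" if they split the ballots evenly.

Ballots ranking Holwick above Marwick: 4 + 1 = 5.
Ballots ranking Marwick above Holwick: 16 − 5 = 11.
Marwick wins the head-to-head 11–5.

Marwick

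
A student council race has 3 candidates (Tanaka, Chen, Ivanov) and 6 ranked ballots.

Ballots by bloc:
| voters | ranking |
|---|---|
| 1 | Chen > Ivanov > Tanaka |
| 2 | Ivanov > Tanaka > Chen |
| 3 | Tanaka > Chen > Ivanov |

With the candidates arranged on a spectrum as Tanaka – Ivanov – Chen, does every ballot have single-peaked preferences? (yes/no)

no

Axis positions: Tanaka=1, Ivanov=2, Chen=3.
Bloc 1 (peak Chen at position 3): ranking walks positions 3-2-1, expanding outward from the peak — single-peaked.
Bloc 2 (peak Ivanov at position 2): ranking walks positions 2-1-3, expanding outward from the peak — single-peaked.
Bloc 3: ranking walks positions 1-3-2; Chen is ranked above Ivanov even though Ivanov lies between Chen and the peak Tanaka on the axis — preferences dip and rise again. Not single-peaked.
Bloc 3 violates single-peakedness, so the profile is not single-peaked on this axis.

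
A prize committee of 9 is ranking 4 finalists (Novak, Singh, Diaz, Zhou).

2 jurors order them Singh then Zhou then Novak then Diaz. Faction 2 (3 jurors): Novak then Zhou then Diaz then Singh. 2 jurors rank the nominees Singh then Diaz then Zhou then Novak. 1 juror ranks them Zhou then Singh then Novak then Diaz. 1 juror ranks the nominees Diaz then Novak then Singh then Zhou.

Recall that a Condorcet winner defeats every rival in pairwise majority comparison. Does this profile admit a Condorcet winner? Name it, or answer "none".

Singh

Head-to-head results (9 jurors):
Novak vs Singh: Singh wins 5–4.
Novak vs Diaz: Novak wins 6–3.
Novak–Zhou: Zhou 5–4.
Singh vs Diaz: Singh wins 5–4.
Singh vs Zhou: Singh wins 5–4.
Diaz vs Zhou: Zhou, 6–3.
Singh wins every pairwise contest, so Singh is the Condorcet winner.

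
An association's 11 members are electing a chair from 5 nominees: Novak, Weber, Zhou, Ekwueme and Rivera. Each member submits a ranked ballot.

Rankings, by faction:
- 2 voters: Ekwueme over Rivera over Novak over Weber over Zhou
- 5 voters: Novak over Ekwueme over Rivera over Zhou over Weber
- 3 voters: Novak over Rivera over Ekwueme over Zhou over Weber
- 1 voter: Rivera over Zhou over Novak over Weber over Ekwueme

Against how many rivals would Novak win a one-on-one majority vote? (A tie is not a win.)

Novak against each rival (11 voters):
Novak vs Weber: Novak, 11–0.
Novak–Zhou: Novak 10–1.
Novak–Ekwueme: Novak 9–2.
Novak vs Rivera: Novak is ranked higher on 5+3 = 8 ballots, Rivera on 3. Novak wins 8–3.
Novak beats Weber, Zhou, Ekwueme, Rivera — 4 pairwise wins.

4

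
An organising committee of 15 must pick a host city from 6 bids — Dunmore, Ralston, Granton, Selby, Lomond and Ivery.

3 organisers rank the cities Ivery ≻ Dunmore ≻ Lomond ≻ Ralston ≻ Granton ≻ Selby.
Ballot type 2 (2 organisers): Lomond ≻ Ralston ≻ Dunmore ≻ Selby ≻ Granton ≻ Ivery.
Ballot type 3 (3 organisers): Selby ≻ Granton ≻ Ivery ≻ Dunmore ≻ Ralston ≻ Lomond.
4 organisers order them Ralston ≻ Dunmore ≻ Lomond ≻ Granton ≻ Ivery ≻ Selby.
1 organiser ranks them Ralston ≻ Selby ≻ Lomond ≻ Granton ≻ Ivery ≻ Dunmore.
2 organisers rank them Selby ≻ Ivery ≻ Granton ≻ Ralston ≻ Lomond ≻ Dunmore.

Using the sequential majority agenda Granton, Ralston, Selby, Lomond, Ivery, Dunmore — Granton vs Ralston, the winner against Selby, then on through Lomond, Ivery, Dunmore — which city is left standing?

Round 1: Granton vs Ralston — 5–10, Ralston advances.
Round 2: Ralston vs Selby — 10–5, Ralston advances.
Round 3: Ralston vs Lomond — 10–5, Ralston advances.
Round 4: Ralston vs Ivery — 7–8, Ivery advances.
Round 5: Ivery vs Dunmore — 9–6, Ivery advances.
Ivery survives the agenda.

Ivery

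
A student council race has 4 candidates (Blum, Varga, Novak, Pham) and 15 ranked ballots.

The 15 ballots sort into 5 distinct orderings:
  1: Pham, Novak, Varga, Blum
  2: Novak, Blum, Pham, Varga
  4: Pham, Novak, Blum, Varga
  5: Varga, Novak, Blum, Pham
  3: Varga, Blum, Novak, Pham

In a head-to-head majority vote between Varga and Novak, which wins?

Ballots ranking Varga above Novak: 5 + 3 = 8.
Ballots ranking Novak above Varga: 15 − 8 = 7.
Varga wins the head-to-head 8–7.

Varga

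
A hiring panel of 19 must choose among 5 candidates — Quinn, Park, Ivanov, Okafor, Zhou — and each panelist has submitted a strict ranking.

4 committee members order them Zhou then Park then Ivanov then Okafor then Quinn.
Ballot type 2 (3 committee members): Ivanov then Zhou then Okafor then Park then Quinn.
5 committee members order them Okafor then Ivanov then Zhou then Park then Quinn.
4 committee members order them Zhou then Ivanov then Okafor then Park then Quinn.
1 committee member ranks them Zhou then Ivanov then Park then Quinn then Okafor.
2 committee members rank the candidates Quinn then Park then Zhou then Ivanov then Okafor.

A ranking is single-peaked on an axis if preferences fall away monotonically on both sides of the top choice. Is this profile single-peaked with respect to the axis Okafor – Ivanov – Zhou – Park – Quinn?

yes

Axis positions: Okafor=1, Ivanov=2, Zhou=3, Park=4, Quinn=5.
Ballot type 1 (peak Zhou at position 3): ranking walks positions 3-4-2-1-5, expanding outward from the peak — single-peaked.
Ballot type 2 (peak Ivanov at position 2): ranking walks positions 2-3-1-4-5, expanding outward from the peak — single-peaked.
Ballot type 3 (peak Okafor at position 1): ranking walks positions 1-2-3-4-5, expanding outward from the peak — single-peaked.
Ballot type 4 (peak Zhou at position 3): ranking walks positions 3-2-1-4-5, expanding outward from the peak — single-peaked.
Ballot type 5 (peak Zhou at position 3): ranking walks positions 3-2-4-5-1, expanding outward from the peak — single-peaked.
Ballot type 6 (peak Quinn at position 5): ranking walks positions 5-4-3-2-1, expanding outward from the peak — single-peaked.
Every ranking is single-peaked on this axis.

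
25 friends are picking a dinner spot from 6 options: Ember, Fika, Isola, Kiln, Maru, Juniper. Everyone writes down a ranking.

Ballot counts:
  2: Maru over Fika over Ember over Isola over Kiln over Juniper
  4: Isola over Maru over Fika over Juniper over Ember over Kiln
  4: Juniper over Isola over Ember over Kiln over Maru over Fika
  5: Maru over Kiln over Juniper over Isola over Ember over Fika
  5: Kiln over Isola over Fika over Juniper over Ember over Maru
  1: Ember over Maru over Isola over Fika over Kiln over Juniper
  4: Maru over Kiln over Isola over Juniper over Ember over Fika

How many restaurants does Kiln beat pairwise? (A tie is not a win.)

4

Kiln against each rival (25 friends):
Kiln vs Ember: 14 to 11, Kiln.
Kiln–Fika: Kiln 18–7.
Kiln vs Isola: Kiln preferred on 5+5+4 = 14 ballots; Kiln wins 14–11.
Kiln vs Maru: Maru, 16–9.
Kiln vs Juniper: Kiln preferred on 2+5+5+1+4 = 17 ballots; Kiln wins 17–8.
Kiln beats Ember, Fika, Isola, Juniper; loses to Maru — 4 pairwise wins.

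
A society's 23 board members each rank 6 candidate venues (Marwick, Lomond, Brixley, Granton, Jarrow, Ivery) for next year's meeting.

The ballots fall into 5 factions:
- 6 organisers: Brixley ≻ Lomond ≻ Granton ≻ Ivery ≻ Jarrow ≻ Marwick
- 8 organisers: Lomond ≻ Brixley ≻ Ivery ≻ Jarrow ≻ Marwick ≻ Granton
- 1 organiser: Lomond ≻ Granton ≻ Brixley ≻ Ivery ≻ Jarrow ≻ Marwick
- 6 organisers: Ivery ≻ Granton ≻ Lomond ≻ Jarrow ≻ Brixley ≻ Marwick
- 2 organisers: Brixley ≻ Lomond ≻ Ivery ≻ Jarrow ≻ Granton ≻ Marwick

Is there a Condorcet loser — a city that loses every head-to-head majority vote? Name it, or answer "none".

Marwick

Head-to-head results (23 organisers):
Marwick–Lomond: Lomond 23–0.
Marwick–Brixley: Brixley 23–0.
Marwick vs Granton: 8 to 15, Granton.
Marwick vs Jarrow: Jarrow, 23–0.
Marwick vs Ivery: Ivery, 23–0.
Lomond vs Brixley: Lomond preferred on 8+1+6 = 15 ballots; Lomond wins 15–8.
Lomond vs Granton: 17 to 6, Lomond.
Lomond–Jarrow: Lomond 23–0.
Lomond vs Ivery: Lomond wins 17–6.
Brixley vs Granton: Brixley wins 16–7.
Brixley vs Jarrow: 6+8+1+2 = 17 for Brixley, 6 for Jarrow — Brixley by 17–6.
Brixley vs Ivery: Brixley is ranked higher on 6+8+1+2 = 17 ballots, Ivery on 6. Brixley wins 17–6.
Granton vs Jarrow: Granton is ranked higher on 6+1+6 = 13 ballots, Jarrow on 10. Granton wins 13–10.
Granton vs Ivery: Ivery, 16–7.
Jarrow vs Ivery: Ivery, 23–0.
Only Marwick has no wins; Marwick is the Condorcet loser.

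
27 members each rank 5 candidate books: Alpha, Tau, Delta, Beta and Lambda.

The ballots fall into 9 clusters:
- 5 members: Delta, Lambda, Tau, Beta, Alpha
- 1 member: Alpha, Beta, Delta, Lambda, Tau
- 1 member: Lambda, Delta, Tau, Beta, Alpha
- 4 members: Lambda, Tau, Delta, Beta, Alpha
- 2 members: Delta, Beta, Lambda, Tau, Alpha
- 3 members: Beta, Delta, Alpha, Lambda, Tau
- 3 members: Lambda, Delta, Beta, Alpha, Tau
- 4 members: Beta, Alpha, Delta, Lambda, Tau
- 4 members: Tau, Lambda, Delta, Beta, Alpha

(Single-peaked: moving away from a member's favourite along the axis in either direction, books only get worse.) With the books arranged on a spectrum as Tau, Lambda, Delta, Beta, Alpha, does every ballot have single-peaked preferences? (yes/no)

Axis positions: Tau=1, Lambda=2, Delta=3, Beta=4, Alpha=5.
Cluster 1 (peak Delta at position 3): ranking walks positions 3-2-1-4-5, expanding outward from the peak — single-peaked.
Cluster 2 (peak Alpha at position 5): ranking walks positions 5-4-3-2-1, expanding outward from the peak — single-peaked.
Cluster 3 (peak Lambda at position 2): ranking walks positions 2-3-1-4-5, expanding outward from the peak — single-peaked.
Cluster 4 (peak Lambda at position 2): ranking walks positions 2-1-3-4-5, expanding outward from the peak — single-peaked.
Cluster 5 (peak Delta at position 3): ranking walks positions 3-4-2-1-5, expanding outward from the peak — single-peaked.
Cluster 6 (peak Beta at position 4): ranking walks positions 4-3-5-2-1, expanding outward from the peak — single-peaked.
Cluster 7 (peak Lambda at position 2): ranking walks positions 2-3-4-5-1, expanding outward from the peak — single-peaked.
Cluster 8 (peak Beta at position 4): ranking walks positions 4-5-3-2-1, expanding outward from the peak — single-peaked.
Cluster 9 (peak Tau at position 1): ranking walks positions 1-2-3-4-5, expanding outward from the peak — single-peaked.
Every ranking is single-peaked on this axis.

yes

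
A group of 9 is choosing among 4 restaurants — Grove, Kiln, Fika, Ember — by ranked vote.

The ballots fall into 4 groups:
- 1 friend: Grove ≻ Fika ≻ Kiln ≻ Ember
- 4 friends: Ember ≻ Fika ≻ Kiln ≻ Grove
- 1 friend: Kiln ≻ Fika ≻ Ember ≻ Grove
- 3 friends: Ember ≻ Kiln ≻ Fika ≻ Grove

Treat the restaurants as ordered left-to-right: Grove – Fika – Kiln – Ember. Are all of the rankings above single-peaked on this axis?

no

Axis positions: Grove=1, Fika=2, Kiln=3, Ember=4.
Group 1 (peak Grove at position 1): ranking walks positions 1-2-3-4, expanding outward from the peak — single-peaked.
Group 2: ranking walks positions 4-2-3-1; Fika is ranked above Kiln even though Kiln lies between Fika and the peak Ember on the axis — preferences dip and rise again. Not single-peaked.
Group 3 (peak Kiln at position 3): ranking walks positions 3-2-4-1, expanding outward from the peak — single-peaked.
Group 4 (peak Ember at position 4): ranking walks positions 4-3-2-1, expanding outward from the peak — single-peaked.
Group 2 violates single-peakedness, so the profile is not single-peaked on this axis.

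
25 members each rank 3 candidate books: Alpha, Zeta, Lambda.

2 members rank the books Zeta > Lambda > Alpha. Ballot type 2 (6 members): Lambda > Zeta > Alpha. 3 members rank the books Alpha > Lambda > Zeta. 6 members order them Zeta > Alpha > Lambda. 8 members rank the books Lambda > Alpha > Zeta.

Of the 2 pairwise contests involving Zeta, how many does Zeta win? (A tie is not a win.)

1

Zeta against each rival (25 members):
Zeta–Alpha: Zeta 14–11.
Zeta vs Lambda: Lambda wins 17–8.
Zeta beats Alpha; loses to Lambda — 1 pairwise win.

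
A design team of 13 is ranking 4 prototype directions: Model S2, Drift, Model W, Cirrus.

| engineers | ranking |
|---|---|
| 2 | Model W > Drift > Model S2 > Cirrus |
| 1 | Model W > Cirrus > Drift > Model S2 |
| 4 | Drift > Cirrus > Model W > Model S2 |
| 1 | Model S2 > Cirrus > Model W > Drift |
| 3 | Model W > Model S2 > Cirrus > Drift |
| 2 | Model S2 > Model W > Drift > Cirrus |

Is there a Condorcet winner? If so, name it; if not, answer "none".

Model W

Check each pair by majority over 13 ballots:
Model S2–Drift: Drift 7–6.
Model S2 vs Model W: Model W, 10–3.
Model S2–Cirrus: Model S2 8–5.
Drift–Model W: Model W 9–4.
Drift vs Cirrus: Drift wins 8–5.
Model W vs Cirrus: 2+1+3+2 = 8 for Model W, 5 for Cirrus — Model W by 8–5.
Model W beats each of Model S2, Drift, Cirrus — Model W is the Condorcet winner.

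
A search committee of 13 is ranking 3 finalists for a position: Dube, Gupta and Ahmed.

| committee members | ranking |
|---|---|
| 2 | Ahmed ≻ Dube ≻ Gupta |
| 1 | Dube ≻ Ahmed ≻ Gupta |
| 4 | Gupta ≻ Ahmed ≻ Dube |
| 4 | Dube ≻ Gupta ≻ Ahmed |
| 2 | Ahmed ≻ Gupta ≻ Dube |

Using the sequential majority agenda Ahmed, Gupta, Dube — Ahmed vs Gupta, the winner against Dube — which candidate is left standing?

Dube

Round 1: Ahmed vs Gupta — 5–8, Gupta advances.
Round 2: Gupta vs Dube — 6–7, Dube advances.
The agenda winner is Dube.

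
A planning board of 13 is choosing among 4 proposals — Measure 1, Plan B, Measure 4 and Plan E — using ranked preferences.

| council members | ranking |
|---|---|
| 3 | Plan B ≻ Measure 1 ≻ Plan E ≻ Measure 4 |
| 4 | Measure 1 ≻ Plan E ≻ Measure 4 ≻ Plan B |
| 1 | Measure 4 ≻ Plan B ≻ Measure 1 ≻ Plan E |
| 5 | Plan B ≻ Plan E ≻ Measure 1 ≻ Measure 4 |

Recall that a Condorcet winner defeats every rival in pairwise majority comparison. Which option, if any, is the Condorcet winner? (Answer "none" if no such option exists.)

Head-to-head results (13 council members):
Measure 1 vs Plan B: 4 for Measure 1, 9 for Plan B — Plan B by 9–4.
Measure 1 vs Measure 4: Measure 1 preferred on 3+4+5 = 12 ballots; Measure 1 wins 12–1.
Measure 1 vs Plan E: 8 to 5, Measure 1.
Plan B vs Measure 4: 3+5 = 8 for Plan B, 5 for Measure 4 — Plan B by 8–5.
Plan B vs Plan E: 3+1+5 = 9 for Plan B, 4 for Plan E — Plan B by 9–4.
Measure 4 vs Plan E: Measure 4 is ranked higher on 1 ballot, Plan E on 12. Plan E wins 12–1.
Only Plan B has no losses; Plan B is the Condorcet winner.

Plan B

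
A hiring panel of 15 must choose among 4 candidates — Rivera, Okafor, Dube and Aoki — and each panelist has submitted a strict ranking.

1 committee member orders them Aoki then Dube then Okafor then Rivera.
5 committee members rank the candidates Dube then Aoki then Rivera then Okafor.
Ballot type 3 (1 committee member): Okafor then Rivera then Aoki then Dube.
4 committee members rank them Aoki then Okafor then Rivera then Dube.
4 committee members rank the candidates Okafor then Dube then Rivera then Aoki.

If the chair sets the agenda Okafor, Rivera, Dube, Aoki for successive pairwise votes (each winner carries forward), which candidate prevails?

Aoki

Round 1: Okafor vs Rivera — 10–5, Okafor advances.
Round 2: Okafor vs Dube — 9–6, Okafor advances.
Round 3: Okafor vs Aoki — 5–10, Aoki advances.
Aoki survives the agenda.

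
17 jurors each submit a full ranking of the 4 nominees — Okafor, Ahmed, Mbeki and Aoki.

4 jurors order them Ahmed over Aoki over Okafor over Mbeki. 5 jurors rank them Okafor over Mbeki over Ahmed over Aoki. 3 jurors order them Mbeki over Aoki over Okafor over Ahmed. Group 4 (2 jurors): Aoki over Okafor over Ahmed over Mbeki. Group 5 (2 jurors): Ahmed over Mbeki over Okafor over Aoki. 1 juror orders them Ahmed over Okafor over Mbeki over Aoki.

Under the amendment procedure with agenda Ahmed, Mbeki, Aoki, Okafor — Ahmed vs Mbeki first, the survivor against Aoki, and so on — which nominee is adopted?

Round 1: Ahmed vs Mbeki — 9–8, Ahmed advances.
Round 2: Ahmed vs Aoki — 12–5, Ahmed advances.
Round 3: Ahmed vs Okafor — 7–10, Okafor advances.
Okafor survives the agenda.

Okafor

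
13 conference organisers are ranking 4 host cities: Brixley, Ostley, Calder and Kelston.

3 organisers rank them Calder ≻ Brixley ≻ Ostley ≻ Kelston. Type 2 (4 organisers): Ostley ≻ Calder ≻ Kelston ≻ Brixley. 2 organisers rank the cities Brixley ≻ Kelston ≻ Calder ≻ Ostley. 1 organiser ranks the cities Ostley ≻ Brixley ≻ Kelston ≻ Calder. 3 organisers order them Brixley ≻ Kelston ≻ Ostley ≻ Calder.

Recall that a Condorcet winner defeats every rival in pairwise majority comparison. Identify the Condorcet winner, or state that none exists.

Pairwise majorities:
Brixley vs Ostley: Brixley is ranked higher on 3+2+3 = 8 ballots, Ostley on 5. Brixley wins 8–5.
Brixley vs Calder: 6 to 7, Calder.
Brixley vs Kelston: 3+2+1+3 = 9 for Brixley, 4 for Kelston — Brixley by 9–4.
Ostley vs Calder: 4+1+3 = 8 for Ostley, 5 for Calder — Ostley by 8–5.
Ostley vs Kelston: 3+4+1 = 8 for Ostley, 5 for Kelston — Ostley by 8–5.
Calder vs Kelston: 7 to 6, Calder.
Each city drops at least one matchup (Brixley loses to Calder; Ostley loses to Brixley; Calder loses to Ostley; Kelston loses to Brixley); the cycle Brixley beats Ostley beats Calder beats Brixley rules out a Condorcet winner.

none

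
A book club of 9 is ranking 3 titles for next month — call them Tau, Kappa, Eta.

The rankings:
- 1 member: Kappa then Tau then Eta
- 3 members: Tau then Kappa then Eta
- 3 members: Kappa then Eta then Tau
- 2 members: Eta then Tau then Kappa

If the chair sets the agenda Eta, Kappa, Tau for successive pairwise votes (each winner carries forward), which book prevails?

Tau

Round 1: Eta vs Kappa — 2–7, Kappa advances.
Round 2: Kappa vs Tau — 4–5, Tau advances.
The agenda winner is Tau.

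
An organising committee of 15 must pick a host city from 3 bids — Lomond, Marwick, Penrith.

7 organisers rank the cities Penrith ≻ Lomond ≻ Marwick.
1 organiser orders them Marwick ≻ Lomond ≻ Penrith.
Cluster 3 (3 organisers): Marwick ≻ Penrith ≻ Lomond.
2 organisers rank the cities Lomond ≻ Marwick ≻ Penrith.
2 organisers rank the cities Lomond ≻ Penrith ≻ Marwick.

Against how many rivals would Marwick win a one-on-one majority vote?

Marwick against each rival (15 organisers):
Marwick vs Lomond: 1+3 = 4 for Marwick, 11 for Lomond — Lomond by 11–4.
Marwick vs Penrith: 6 to 9, Penrith.
Marwick beats no one; loses to Lomond, Penrith — 0 pairwise wins.

0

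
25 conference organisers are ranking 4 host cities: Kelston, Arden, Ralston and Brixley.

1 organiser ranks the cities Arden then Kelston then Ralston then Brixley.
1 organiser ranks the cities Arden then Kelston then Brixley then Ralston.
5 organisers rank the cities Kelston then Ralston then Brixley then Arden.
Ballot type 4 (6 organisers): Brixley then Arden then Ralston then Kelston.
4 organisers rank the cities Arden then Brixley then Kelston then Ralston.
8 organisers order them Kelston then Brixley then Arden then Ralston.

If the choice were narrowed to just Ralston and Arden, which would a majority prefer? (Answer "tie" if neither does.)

Ballots ranking Ralston above Arden: 5.
Ballots ranking Arden above Ralston: 25 − 5 = 20.
Arden wins the head-to-head 20–5.

Arden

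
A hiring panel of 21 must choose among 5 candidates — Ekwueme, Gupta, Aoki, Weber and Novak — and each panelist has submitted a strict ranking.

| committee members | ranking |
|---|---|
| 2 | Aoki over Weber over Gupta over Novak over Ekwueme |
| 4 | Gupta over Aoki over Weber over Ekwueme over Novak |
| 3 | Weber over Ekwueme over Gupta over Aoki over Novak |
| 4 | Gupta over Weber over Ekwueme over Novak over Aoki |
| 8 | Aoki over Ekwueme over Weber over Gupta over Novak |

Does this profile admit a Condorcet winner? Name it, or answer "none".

none

Pairwise majorities:
Ekwueme vs Gupta: Ekwueme wins 11–10.
Ekwueme vs Aoki: Aoki wins 14–7.
Ekwueme vs Weber: 8 for Ekwueme, 13 for Weber — Weber by 13–8.
Ekwueme vs Novak: Ekwueme wins 19–2.
Gupta–Aoki: Gupta 11–10.
Gupta vs Weber: Gupta is ranked higher on 4+4 = 8 ballots, Weber on 13. Weber wins 13–8.
Gupta vs Novak: 2+4+3+4+8 = 21 for Gupta, 0 for Novak — Gupta by 21–0.
Aoki vs Weber: Aoki is ranked higher on 2+4+8 = 14 ballots, Weber on 7. Aoki wins 14–7.
Aoki vs Novak: Aoki preferred on 2+4+3+8 = 17 ballots; Aoki wins 17–4.
Weber vs Novak: Weber, 21–0.
Each candidate drops at least one matchup (Ekwueme loses to Aoki; Gupta loses to Ekwueme; Aoki loses to Gupta; Weber loses to Aoki; Novak loses to Ekwueme); the cycle Ekwueme > Gupta > Aoki > Ekwueme rules out a Condorcet winner.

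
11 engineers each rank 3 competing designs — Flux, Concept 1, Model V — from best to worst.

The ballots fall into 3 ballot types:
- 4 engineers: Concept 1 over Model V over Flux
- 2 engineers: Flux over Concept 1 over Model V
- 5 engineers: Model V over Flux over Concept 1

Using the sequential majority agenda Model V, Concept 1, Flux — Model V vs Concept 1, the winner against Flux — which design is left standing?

Flux

Round 1: Model V vs Concept 1 — 5–6, Concept 1 advances.
Round 2: Concept 1 vs Flux — 4–7, Flux advances.
Flux survives the agenda.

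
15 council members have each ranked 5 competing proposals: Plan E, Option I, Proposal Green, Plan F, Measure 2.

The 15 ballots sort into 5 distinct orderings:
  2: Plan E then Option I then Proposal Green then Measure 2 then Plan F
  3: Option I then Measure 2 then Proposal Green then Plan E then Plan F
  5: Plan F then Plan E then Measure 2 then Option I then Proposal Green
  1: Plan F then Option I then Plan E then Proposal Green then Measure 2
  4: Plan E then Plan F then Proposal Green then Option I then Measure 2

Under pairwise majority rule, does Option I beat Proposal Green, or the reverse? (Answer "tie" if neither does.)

Ballots ranking Option I above Proposal Green: 2 + 3 + 5 + 1 = 11.
Ballots ranking Proposal Green above Option I: 15 − 11 = 4.
Option I wins the head-to-head 11–4.

Option I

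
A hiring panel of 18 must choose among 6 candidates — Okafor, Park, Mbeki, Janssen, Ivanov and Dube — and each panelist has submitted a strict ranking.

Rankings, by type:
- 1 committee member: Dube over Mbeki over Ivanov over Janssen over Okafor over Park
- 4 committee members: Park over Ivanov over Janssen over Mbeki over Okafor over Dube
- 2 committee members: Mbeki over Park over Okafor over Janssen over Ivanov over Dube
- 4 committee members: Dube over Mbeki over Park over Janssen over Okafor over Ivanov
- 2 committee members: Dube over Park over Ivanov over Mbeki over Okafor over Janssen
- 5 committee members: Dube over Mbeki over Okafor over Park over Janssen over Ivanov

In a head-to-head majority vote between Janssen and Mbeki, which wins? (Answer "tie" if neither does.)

Mbeki

Ballots ranking Janssen above Mbeki: 4.
Ballots ranking Mbeki above Janssen: 18 − 4 = 14.
Mbeki wins the head-to-head 14–4.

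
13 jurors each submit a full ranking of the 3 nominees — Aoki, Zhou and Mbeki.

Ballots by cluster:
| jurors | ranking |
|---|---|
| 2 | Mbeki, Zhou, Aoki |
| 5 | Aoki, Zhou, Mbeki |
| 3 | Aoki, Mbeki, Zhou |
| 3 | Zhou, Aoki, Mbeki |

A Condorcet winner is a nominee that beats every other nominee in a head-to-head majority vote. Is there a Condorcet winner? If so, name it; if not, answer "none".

Aoki

Head-to-head results (13 jurors):
Aoki vs Zhou: Aoki is ranked higher on 5+3 = 8 ballots, Zhou on 5. Aoki wins 8–5.
Aoki vs Mbeki: 5+3+3 = 11 for Aoki, 2 for Mbeki — Aoki by 11–2.
Zhou vs Mbeki: Zhou preferred on 5+3 = 8 ballots; Zhou wins 8–5.
Only Aoki has no losses; Aoki is the Condorcet winner.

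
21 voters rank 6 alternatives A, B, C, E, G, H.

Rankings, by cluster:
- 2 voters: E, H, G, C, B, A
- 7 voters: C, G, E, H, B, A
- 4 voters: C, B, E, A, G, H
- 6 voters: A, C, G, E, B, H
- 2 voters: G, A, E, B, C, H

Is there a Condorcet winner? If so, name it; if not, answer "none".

C

Check each pair by majority over 21 ballots:
A vs B: B, 13–8.
A–C: C 13–8.
A vs E: E wins 13–8.
A–G: G 11–10.
A vs H: A wins 12–9.
B vs C: C wins 19–2.
B vs E: E wins 17–4.
B vs G: G wins 17–4.
B vs H: B wins 12–9.
C vs E: C wins 17–4.
C vs G: C wins 17–4.
C vs H: C wins 19–2.
E–G: G 15–6.
E vs H: E, 21–0.
G–H: G 19–2.
C wins every pairwise contest, so C is the Condorcet winner.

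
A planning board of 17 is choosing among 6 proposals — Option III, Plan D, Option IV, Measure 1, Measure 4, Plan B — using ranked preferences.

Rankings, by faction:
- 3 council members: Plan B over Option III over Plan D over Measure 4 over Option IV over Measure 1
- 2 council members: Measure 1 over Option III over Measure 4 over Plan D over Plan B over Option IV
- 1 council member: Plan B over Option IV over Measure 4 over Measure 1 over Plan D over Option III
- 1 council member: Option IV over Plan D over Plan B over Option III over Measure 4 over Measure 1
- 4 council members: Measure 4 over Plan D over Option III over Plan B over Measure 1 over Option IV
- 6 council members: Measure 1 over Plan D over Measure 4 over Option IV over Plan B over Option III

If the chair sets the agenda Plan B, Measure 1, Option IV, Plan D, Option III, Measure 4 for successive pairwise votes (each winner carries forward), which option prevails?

Round 1: Plan B vs Measure 1 — 9–8, Plan B advances.
Round 2: Plan B vs Option IV — 10–7, Plan B advances.
Round 3: Plan B vs Plan D — 4–13, Plan D advances.
Round 4: Plan D vs Option III — 12–5, Plan D advances.
Round 5: Plan D vs Measure 4 — 10–7, Plan D advances.
The agenda winner is Plan D.

Plan D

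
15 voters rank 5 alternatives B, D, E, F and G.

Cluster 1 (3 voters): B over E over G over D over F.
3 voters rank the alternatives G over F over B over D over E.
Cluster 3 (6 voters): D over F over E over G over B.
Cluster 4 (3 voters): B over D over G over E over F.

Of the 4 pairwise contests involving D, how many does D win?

3

D against each rival (15 voters):
D vs B: D is ranked higher on 6 ballots, B on 9. B wins 9–6.
D vs E: D preferred on 3+6+3 = 12 ballots; D wins 12–3.
D vs F: D wins 12–3.
D vs G: D, 9–6.
D beats E, F, G; loses to B — 3 pairwise wins.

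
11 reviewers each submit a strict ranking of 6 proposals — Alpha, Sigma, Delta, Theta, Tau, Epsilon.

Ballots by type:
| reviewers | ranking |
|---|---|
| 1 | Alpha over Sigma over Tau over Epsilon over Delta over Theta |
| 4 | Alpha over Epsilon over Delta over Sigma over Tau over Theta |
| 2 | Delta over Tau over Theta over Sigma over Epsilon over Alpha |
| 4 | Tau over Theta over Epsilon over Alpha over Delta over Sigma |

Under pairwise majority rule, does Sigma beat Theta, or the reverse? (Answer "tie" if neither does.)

Ballots ranking Sigma above Theta: 1 + 4 = 5.
Ballots ranking Theta above Sigma: 11 − 5 = 6.
Theta wins the head-to-head 6–5.

Theta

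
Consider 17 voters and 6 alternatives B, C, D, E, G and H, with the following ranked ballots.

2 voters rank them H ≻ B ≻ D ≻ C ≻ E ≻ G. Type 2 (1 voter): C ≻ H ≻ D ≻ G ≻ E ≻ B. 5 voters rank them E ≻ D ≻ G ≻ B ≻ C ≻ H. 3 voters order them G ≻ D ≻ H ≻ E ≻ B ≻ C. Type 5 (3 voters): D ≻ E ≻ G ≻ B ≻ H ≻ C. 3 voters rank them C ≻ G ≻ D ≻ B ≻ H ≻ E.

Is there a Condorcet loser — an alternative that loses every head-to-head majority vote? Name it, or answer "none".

none

Pairwise majorities:
B vs C: B wins 13–4.
B–D: D 15–2.
B vs E: B is ranked higher on 2+3 = 5 ballots, E on 12. E wins 12–5.
B vs G: G, 15–2.
B vs H: 5+3+3 = 11 for B, 6 for H — B by 11–6.
C vs D: D wins 13–4.
C vs E: C preferred on 2+1+3 = 6 ballots; E wins 11–6.
C vs G: 6 to 11, G.
C vs H: 9 to 8, C.
D vs E: D, 12–5.
D vs G: 11 to 6, D.
D vs H: 14 to 3, D.
E vs G: 2+5+3 = 10 for E, 7 for G — E by 10–7.
E vs H: H, 9–8.
G vs H: 14 to 3, G.
Every alternative wins at least one matchup (B beats C; C beats H; D beats B; E beats B; G beats B; H beats E), so there is no Condorcet loser.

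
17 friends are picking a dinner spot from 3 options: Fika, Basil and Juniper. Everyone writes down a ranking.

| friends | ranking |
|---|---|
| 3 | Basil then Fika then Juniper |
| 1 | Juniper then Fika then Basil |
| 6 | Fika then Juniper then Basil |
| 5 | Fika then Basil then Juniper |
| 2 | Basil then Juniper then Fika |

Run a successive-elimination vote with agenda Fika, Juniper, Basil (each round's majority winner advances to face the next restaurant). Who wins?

Round 1: Fika vs Juniper — 14–3, Fika advances.
Round 2: Fika vs Basil — 12–5, Fika advances.
The agenda winner is Fika.

Fika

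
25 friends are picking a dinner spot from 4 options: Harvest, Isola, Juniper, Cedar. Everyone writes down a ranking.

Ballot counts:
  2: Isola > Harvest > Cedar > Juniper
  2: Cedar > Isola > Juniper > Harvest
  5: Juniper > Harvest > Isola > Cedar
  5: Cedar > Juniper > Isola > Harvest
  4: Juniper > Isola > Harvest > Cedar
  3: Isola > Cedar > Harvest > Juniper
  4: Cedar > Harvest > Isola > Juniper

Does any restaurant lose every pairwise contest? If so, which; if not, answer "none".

Harvest

Head-to-head results (25 friends):
Harvest vs Isola: 5+4 = 9 for Harvest, 16 for Isola — Isola by 16–9.
Harvest–Juniper: Juniper 16–9.
Harvest–Cedar: Cedar 14–11.
Isola vs Juniper: 2+2+3+4 = 11 for Isola, 14 for Juniper — Juniper by 14–11.
Isola vs Cedar: 14 to 11, Isola.
Juniper vs Cedar: 5+4 = 9 for Juniper, 16 for Cedar — Cedar by 16–9.
Harvest loses to every other restaurant — it is the Condorcet loser.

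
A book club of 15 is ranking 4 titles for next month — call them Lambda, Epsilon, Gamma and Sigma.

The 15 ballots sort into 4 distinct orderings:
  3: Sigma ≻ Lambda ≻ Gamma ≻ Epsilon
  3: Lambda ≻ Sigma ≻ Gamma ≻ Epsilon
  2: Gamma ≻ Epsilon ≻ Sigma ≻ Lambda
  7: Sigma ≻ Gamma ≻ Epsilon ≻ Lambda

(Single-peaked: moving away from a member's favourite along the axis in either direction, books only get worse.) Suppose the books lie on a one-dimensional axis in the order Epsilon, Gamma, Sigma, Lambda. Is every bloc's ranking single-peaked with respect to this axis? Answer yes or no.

yes

Axis positions: Epsilon=1, Gamma=2, Sigma=3, Lambda=4.
Bloc 1 (peak Sigma at position 3): ranking walks positions 3-4-2-1, expanding outward from the peak — single-peaked.
Bloc 2 (peak Lambda at position 4): ranking walks positions 4-3-2-1, expanding outward from the peak — single-peaked.
Bloc 3 (peak Gamma at position 2): ranking walks positions 2-1-3-4, expanding outward from the peak — single-peaked.
Bloc 4 (peak Sigma at position 3): ranking walks positions 3-2-1-4, expanding outward from the peak — single-peaked.
Every ranking is single-peaked on this axis.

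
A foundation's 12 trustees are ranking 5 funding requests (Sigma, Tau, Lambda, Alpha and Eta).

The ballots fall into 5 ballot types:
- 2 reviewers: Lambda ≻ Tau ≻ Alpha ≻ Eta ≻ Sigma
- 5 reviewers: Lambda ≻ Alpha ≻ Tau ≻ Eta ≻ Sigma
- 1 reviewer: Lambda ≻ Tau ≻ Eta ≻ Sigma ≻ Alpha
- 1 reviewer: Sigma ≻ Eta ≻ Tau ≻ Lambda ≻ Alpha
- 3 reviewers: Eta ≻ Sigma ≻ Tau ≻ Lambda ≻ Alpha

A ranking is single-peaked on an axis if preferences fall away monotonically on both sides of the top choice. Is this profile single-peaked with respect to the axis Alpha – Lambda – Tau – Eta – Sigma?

yes

Axis positions: Alpha=1, Lambda=2, Tau=3, Eta=4, Sigma=5.
Ballot type 1 (peak Lambda at position 2): ranking walks positions 2-3-1-4-5, expanding outward from the peak — single-peaked.
Ballot type 2 (peak Lambda at position 2): ranking walks positions 2-1-3-4-5, expanding outward from the peak — single-peaked.
Ballot type 3 (peak Lambda at position 2): ranking walks positions 2-3-4-5-1, expanding outward from the peak — single-peaked.
Ballot type 4 (peak Sigma at position 5): ranking walks positions 5-4-3-2-1, expanding outward from the peak — single-peaked.
Ballot type 5 (peak Eta at position 4): ranking walks positions 4-5-3-2-1, expanding outward from the peak — single-peaked.
Every ranking is single-peaked on this axis.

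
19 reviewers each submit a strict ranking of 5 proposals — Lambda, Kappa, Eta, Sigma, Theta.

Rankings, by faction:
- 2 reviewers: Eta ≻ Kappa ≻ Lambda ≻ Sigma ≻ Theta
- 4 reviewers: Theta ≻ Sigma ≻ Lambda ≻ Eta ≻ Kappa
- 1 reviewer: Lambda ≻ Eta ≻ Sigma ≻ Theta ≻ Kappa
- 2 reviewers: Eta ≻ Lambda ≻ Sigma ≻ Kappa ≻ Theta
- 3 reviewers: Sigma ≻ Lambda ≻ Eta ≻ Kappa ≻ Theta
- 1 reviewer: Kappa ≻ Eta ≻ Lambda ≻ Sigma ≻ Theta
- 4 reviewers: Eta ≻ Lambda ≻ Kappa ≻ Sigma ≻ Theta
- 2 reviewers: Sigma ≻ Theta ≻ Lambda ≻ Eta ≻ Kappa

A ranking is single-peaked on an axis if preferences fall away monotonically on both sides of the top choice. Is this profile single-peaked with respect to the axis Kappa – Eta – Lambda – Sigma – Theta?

yes

Axis positions: Kappa=1, Eta=2, Lambda=3, Sigma=4, Theta=5.
Faction 1 (peak Eta at position 2): ranking walks positions 2-1-3-4-5, expanding outward from the peak — single-peaked.
Faction 2 (peak Theta at position 5): ranking walks positions 5-4-3-2-1, expanding outward from the peak — single-peaked.
Faction 3 (peak Lambda at position 3): ranking walks positions 3-2-4-5-1, expanding outward from the peak — single-peaked.
Faction 4 (peak Eta at position 2): ranking walks positions 2-3-4-1-5, expanding outward from the peak — single-peaked.
Faction 5 (peak Sigma at position 4): ranking walks positions 4-3-2-1-5, expanding outward from the peak — single-peaked.
Faction 6 (peak Kappa at position 1): ranking walks positions 1-2-3-4-5, expanding outward from the peak — single-peaked.
Faction 7 (peak Eta at position 2): ranking walks positions 2-3-1-4-5, expanding outward from the peak — single-peaked.
Faction 8 (peak Sigma at position 4): ranking walks positions 4-5-3-2-1, expanding outward from the peak — single-peaked.
Every ranking is single-peaked on this axis.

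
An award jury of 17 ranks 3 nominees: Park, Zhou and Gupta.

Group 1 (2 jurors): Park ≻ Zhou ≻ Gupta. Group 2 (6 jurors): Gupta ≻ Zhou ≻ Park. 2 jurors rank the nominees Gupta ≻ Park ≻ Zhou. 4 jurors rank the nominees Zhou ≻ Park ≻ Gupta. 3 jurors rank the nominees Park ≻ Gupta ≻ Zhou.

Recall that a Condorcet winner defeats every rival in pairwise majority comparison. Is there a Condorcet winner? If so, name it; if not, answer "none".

Check each pair by majority over 17 ballots:
Park vs Zhou: Park preferred on 2+2+3 = 7 ballots; Zhou wins 10–7.
Park vs Gupta: Park wins 9–8.
Zhou vs Gupta: 6 to 11, Gupta.
Each nominee drops at least one matchup (Park loses to Zhou; Zhou loses to Gupta; Gupta loses to Park); the cycle Park → Gupta → Zhou → Park rules out a Condorcet winner.

none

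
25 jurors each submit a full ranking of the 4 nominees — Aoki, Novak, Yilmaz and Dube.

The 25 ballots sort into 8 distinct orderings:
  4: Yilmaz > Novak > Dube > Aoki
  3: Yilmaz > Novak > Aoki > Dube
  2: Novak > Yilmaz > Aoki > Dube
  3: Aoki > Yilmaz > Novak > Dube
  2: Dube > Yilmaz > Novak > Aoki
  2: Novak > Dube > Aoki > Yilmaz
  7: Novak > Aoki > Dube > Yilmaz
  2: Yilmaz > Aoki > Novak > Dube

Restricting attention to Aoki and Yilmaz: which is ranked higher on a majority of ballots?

Yilmaz

Ballots ranking Aoki above Yilmaz: 3 + 2 + 7 = 12.
Ballots ranking Yilmaz above Aoki: 25 − 12 = 13.
Yilmaz wins the head-to-head 13–12.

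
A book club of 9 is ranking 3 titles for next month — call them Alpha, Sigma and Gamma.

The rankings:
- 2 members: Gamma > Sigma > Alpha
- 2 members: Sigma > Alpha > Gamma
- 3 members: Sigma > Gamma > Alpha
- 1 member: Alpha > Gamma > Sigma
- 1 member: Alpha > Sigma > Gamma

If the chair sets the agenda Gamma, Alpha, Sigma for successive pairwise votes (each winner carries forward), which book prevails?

Sigma

Round 1: Gamma vs Alpha — 5–4, Gamma advances.
Round 2: Gamma vs Sigma — 3–6, Sigma advances.
The agenda winner is Sigma.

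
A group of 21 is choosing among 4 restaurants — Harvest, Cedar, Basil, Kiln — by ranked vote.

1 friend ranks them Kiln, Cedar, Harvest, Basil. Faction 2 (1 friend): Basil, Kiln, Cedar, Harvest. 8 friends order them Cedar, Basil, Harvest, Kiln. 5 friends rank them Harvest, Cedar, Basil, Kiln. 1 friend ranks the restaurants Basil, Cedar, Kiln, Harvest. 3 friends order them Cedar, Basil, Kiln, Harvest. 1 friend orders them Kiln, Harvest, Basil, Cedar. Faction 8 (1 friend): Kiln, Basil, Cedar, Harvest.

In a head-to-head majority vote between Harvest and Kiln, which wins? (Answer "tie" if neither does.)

Ballots ranking Harvest above Kiln: 8 + 5 = 13.
Ballots ranking Kiln above Harvest: 21 − 13 = 8.
Harvest wins the head-to-head 13–8.

Harvest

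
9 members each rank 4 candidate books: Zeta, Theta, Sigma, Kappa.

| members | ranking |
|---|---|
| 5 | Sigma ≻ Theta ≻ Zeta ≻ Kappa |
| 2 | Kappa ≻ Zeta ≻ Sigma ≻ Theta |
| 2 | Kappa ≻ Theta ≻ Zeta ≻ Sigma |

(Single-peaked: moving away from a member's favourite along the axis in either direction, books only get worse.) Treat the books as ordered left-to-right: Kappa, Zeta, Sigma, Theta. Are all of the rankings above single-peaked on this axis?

Axis positions: Kappa=1, Zeta=2, Sigma=3, Theta=4.
Cluster 1 (peak Sigma at position 3): ranking walks positions 3-4-2-1, expanding outward from the peak — single-peaked.
Cluster 2 (peak Kappa at position 1): ranking walks positions 1-2-3-4, expanding outward from the peak — single-peaked.
Cluster 3: ranking walks positions 1-4-2-3; Theta is ranked above Zeta even though Zeta lies between Theta and the peak Kappa on the axis — preferences dip and rise again. Not single-peaked.
Cluster 3 violates single-peakedness, so the profile is not single-peaked on this axis.

no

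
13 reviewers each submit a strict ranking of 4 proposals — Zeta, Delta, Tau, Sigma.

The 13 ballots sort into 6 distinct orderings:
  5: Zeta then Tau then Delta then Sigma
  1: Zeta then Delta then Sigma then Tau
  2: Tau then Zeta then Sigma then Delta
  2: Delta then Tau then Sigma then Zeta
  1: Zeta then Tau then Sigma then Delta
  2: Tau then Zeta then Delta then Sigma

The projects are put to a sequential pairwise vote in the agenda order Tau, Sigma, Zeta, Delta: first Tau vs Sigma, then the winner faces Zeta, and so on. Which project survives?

Round 1: Tau vs Sigma — 12–1, Tau advances.
Round 2: Tau vs Zeta — 6–7, Zeta advances.
Round 3: Zeta vs Delta — 11–2, Zeta advances.
Zeta survives the agenda.

Zeta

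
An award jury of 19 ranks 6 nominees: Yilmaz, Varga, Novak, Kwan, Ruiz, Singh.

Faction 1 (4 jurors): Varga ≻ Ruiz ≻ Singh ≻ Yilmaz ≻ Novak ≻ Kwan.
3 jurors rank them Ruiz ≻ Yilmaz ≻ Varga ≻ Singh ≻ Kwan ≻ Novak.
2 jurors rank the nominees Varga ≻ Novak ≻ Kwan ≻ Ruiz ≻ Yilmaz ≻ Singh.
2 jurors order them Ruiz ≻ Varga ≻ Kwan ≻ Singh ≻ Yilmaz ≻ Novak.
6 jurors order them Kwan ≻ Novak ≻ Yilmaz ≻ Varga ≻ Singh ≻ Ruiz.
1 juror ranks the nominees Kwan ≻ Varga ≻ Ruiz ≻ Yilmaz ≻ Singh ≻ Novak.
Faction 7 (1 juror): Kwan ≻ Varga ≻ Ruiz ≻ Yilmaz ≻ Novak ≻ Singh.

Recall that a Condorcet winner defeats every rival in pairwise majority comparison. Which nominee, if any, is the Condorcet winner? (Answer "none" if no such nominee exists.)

Varga

Pairwise majorities:
Yilmaz vs Varga: Yilmaz is ranked higher on 3+6 = 9 ballots, Varga on 10. Varga wins 10–9.
Yilmaz–Novak: Yilmaz 11–8.
Yilmaz–Kwan: Kwan 12–7.
Yilmaz vs Ruiz: Ruiz, 13–6.
Yilmaz vs Singh: 13 to 6, Yilmaz.
Varga vs Novak: 4+3+2+2+1+1 = 13 for Varga, 6 for Novak — Varga by 13–6.
Varga vs Kwan: 4+3+2+2 = 11 for Varga, 8 for Kwan — Varga by 11–8.
Varga vs Ruiz: 4+2+6+1+1 = 14 for Varga, 5 for Ruiz — Varga by 14–5.
Varga vs Singh: Varga preferred on 19 ballots; Varga wins 19–0.
Novak vs Kwan: Kwan, 13–6.
Novak vs Ruiz: Ruiz wins 11–8.
Novak–Singh: Singh 10–9.
Kwan–Ruiz: Kwan 10–9.
Kwan vs Singh: 12 to 7, Kwan.
Ruiz vs Singh: 4+3+2+2+1+1 = 13 for Ruiz, 6 for Singh — Ruiz by 13–6.
Varga beats each of Yilmaz, Novak, Kwan, Ruiz, Singh — Varga is the Condorcet winner.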